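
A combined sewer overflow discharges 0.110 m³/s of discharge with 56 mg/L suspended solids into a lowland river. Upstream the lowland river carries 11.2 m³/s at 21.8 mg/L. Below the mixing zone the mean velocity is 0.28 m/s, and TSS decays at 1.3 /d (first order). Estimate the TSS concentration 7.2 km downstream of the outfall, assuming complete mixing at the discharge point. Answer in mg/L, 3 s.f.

15.0 mg/L

After complete mixing, C₀ = (0.11·56 + 11.2·21.8) / 11.31 = 22.13 mg/L.
Travel time t = 7200 m / 0.28 m/s = 2.571e+04 s = 0.2976 d.
C = 22.13·exp(−1.3·0.2976) = 22.13·0.6792 = 15.03 mg/L.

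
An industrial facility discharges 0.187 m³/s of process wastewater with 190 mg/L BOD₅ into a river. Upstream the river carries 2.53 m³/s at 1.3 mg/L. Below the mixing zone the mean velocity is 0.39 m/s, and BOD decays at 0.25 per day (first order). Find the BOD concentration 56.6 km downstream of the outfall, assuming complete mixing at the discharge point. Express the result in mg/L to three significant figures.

9.39 mg/L

After complete mixing, C₀ = (0.187·190 + 2.53·1.3) / 2.717 = 14.29 mg/L.
Travel time t = 5.66e+04 m / 0.39 m/s = 1.451e+05 s = 1.68 d.
C = 14.29·exp(−0.25·1.68) = 14.29·0.6571 = 9.388 mg/L.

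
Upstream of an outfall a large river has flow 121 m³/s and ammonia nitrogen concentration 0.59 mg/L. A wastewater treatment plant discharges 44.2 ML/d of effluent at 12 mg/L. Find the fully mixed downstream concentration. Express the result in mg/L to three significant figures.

0.638 mg/L

44.2 ML/d = 0.5116 m³/s.
Flow-weighted mixing gives C = (0.5116·12 + 121·0.59) / (0.5116 + 121) = 77.53/121.5 = 0.638 mg/L.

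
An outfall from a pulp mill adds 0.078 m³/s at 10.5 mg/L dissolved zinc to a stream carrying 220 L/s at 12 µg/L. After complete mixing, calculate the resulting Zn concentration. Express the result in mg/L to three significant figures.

2.76 mg/L

220 L/s = 0.22 m³/s.
12 µg/L = 0.012 mg/L.
Flow-weighted mixing gives C = (0.078·10.5 + 0.22·0.012) / (0.078 + 0.22) = 0.8216/0.298 = 2.757 mg/L.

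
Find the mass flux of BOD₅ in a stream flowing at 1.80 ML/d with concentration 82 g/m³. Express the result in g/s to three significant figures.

1.71 g/s

1.80 ML/d = 0.02083 m³/s.
Mass flux = Q·C = 0.02083 m³/s × 82 g/m³ = 1.708 g/s.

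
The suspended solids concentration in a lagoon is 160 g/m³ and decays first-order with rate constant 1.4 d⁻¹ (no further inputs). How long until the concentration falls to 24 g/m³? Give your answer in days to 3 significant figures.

1.36 d

t = ln(C₀/C)/k = ln(160/24)/1.4 = 1.897/1.4 = 1.355 d.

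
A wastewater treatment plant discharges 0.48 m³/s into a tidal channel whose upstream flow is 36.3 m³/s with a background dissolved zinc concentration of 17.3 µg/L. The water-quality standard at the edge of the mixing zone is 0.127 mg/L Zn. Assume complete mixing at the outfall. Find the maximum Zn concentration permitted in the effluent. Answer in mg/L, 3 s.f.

8.42 mg/L

17.3 µg/L = 0.0173 mg/L.
Mass balance: 0.127·36.78 = 0.48·Cₑ + 36.3·0.0173.
Cₑ = (4.671 − 0.628) / 0.48 = 8.423 mg/L.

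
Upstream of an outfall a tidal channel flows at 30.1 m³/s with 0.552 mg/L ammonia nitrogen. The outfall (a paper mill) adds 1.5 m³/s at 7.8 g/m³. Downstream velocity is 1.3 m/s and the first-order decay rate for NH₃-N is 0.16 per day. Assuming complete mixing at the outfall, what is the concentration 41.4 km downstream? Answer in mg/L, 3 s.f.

0.845 mg/L

After complete mixing, C₀ = (1.5·7.8 + 30.1·0.552) / 31.6 = 0.8961 mg/L.
Travel time t = 4.14e+04 m / 1.3 m/s = 3.185e+04 s = 0.3686 d.
C = 0.8961·exp(−0.16·0.3686) = 0.8961·0.9427 = 0.8447 mg/L.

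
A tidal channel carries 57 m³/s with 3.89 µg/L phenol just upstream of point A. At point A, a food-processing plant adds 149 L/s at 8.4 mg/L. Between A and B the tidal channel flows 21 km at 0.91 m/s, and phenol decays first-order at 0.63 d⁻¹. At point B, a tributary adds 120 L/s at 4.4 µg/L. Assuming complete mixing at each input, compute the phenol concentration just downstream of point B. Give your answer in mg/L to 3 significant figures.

3.89 µg/L = 0.00389 mg/L.
149 L/s = 0.149 m³/s.
After input A: C = (57·0.00389 + 0.149·8.4) / 57.15 = 0.02578 mg/L.
Over the 21 km reach to input B (t = 2.308e+04 s = 0.2671 d), decay gives C = 0.02578·exp(−0.63·0.2671) = 0.02179 mg/L.
120 L/s = 0.12 m³/s.
4.4 µg/L = 0.0044 mg/L.
After input B: C = (57.15·0.02179 + 0.12·0.0044) / 57.27 = 0.02175 mg/L.

0.0218 mg/L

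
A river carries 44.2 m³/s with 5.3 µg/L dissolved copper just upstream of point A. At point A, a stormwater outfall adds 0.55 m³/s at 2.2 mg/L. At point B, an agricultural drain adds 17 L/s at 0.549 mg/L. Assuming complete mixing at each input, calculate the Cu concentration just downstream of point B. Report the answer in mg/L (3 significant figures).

5.3 µg/L = 0.0053 mg/L.
After input A: C = (44.2·0.0053 + 0.55·2.2) / 44.75 = 0.03227 mg/L.
17 L/s = 0.017 m³/s.
After input B: C = (44.75·0.03227 + 0.017·0.549) / 44.77 = 0.03247 mg/L.

0.0325 mg/L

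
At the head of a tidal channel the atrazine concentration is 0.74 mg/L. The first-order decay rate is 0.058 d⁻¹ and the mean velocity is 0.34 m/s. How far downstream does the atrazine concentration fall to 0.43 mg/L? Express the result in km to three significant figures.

From C = C₀·e^(−kt), t = ln(C₀/C)/k = ln(0.74/0.43)/0.058 = 0.5429/0.058 = 9.36 d.
Distance = v·t = 0.34 m/s × 8.087e+05 s = 2.75e+05 m = 275 km.

275 km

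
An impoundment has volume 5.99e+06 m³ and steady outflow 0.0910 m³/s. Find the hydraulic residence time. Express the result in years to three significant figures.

2.09 yr

Q = 0.0910 m³/s × 3.156e+07 s/yr = 2.872e+06 m³/yr.
Hydraulic residence time τ = V/Q = 5.99e+06/2.872e+06 = 2.086 yr.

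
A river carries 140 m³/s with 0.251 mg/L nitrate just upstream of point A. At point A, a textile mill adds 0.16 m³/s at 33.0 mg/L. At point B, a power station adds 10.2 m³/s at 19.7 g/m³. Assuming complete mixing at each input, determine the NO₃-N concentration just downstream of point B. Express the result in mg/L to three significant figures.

After input A: C = (140·0.251 + 0.16·33) / 140.2 = 0.2884 mg/L.
After input B: C = (140.2·0.2884 + 10.2·19.7) / 150.4 = 1.605 mg/L.

1.61 mg/L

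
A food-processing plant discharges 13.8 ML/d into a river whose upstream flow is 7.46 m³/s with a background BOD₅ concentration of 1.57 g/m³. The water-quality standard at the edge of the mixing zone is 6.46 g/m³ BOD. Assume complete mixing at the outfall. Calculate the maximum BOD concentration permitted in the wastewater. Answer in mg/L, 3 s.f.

13.8 ML/d = 0.1597 m³/s.
Mass balance: 6.46·7.62 = 0.1597·Cₑ + 7.46·1.57.
Cₑ = (49.22 − 11.71) / 0.1597 = 234.9 mg/L.

235 mg/L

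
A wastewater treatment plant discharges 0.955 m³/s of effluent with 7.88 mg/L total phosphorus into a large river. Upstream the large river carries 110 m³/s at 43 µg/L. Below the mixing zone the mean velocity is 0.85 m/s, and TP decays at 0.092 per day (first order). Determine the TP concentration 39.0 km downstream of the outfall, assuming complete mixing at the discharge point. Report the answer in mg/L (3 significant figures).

43 µg/L = 0.043 mg/L.
After complete mixing, C₀ = (0.955·7.88 + 110·0.043) / 111 = 0.1105 mg/L.
Travel time t = 3.9e+04 m / 0.85 m/s = 4.588e+04 s = 0.531 d.
C = 0.1105·exp(−0.092·0.531) = 0.1105·0.9523 = 0.1052 mg/L.

0.105 mg/L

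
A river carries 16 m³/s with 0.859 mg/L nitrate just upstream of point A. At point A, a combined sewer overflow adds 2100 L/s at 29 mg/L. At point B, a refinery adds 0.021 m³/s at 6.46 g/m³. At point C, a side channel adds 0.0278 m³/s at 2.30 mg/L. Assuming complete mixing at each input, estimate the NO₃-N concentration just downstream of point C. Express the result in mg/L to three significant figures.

4.12 mg/L

2100 L/s = 2.1 m³/s.
After input A: C = (16·0.859 + 2.1·29) / 18.1 = 4.124 mg/L.
After input B: C = (18.1·4.124 + 0.021·6.46) / 18.12 = 4.127 mg/L.
After input C: C = (18.12·4.127 + 0.0278·2.3) / 18.15 = 4.124 mg/L.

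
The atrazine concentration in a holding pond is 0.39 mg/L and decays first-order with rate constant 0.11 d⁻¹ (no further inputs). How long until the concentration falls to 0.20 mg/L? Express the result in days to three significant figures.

t = ln(C₀/C)/k = ln(0.39/0.20)/0.11 = 0.6678/0.11 = 6.071 d.

6.07 d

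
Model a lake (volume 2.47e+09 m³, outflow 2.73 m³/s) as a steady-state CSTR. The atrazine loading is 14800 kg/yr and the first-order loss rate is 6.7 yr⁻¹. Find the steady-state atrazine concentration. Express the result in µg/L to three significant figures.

Outflow Q = 2.73 m³/s × 3.156e+07 s/yr = 8.615e+07 m³/yr.
Steady-state CSTR mass balance: W = Q·C + k·V·C, so C = W/(Q + kV).
Q + kV = 8.615e+07 + 6.7·2.47e+09 = 1.664e+10 m³/yr.
C = 14800/1.664e+10 = 8.897e-07 kg/m³ = 0.0008897 mg/L = 0.8897 µg/L.

0.890 µg/L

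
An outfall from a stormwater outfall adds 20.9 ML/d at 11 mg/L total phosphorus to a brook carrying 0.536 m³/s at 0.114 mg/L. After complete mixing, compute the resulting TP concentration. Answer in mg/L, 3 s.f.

3.50 mg/L

20.9 ML/d = 0.2419 m³/s.
Conservation of mass across the mixing zone: C = (0.2419·11 + 0.536·0.114) / (0.2419 + 0.536) = 2.722/0.7779 = 3.499 mg/L.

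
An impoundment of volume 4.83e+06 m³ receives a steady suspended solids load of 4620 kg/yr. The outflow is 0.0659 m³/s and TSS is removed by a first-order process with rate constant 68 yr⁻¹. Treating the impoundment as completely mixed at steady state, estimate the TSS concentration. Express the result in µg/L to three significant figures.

Outflow Q = 0.0659 m³/s × 3.156e+07 s/yr = 2.08e+06 m³/yr.
Steady-state CSTR mass balance: W = Q·C + k·V·C, so C = W/(Q + kV).
Q + kV = 2.08e+06 + 68·4.83e+06 = 3.305e+08 m³/yr.
C = 4620/3.305e+08 = 1.398e-05 kg/m³ = 0.01398 mg/L = 13.98 µg/L.

14.0 µg/L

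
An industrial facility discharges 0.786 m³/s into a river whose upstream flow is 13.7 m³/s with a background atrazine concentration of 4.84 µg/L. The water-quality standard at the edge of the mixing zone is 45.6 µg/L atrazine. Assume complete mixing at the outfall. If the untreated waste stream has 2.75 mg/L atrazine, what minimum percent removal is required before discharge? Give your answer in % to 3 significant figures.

72.5 %

4.84 µg/L = 0.00484 mg/L.
45.6 µg/L = 0.0456 mg/L.
Mass balance: 0.0456·14.49 = 0.786·Cₑ + 13.7·0.00484.
Cₑ = (0.6606 − 0.06631) / 0.786 = 0.756 mg/L.
Required removal = 1 − 0.756/2.75 = 72.51 %.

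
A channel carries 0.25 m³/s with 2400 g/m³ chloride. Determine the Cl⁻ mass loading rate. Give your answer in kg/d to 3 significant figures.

Mass flux = Q·C = 0.25 m³/s × 2400 g/m³ = 600 g/s.
= 600 g/s × 86.4 = 5.184e+04 kg/d.

51800 kg/d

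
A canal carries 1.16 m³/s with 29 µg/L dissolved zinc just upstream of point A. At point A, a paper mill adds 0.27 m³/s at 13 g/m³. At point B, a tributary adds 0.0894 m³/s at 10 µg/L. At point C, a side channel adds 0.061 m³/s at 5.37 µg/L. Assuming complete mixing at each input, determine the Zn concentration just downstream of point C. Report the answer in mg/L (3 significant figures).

29 µg/L = 0.029 mg/L.
After input A: C = (1.16·0.029 + 0.27·13) / 1.43 = 2.478 mg/L.
10 µg/L = 0.01 mg/L.
After input B: C = (1.43·2.478 + 0.0894·0.01) / 1.519 = 2.333 mg/L.
5.37 µg/L = 0.00537 mg/L.
After input C: C = (1.519·2.333 + 0.061·0.00537) / 1.58 = 2.243 mg/L.

2.24 mg/L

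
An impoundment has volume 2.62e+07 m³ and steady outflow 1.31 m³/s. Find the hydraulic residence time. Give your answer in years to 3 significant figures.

Q = 1.31 m³/s × 3.156e+07 s/yr = 4.134e+07 m³/yr.
Hydraulic residence time τ = V/Q = 2.62e+07/4.134e+07 = 0.6338 yr.

0.634 yr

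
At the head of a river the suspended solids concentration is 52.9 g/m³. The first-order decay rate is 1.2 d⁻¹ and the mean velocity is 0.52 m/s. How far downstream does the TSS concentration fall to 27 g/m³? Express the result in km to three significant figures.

25.2 km

From C = C₀·e^(−kt), t = ln(C₀/C)/k = ln(52.9/27)/1.2 = 0.6726/1.2 = 0.5605 d.
Distance = v·t = 0.52 m/s × 4.842e+04 s = 2.518e+04 m = 25.18 km.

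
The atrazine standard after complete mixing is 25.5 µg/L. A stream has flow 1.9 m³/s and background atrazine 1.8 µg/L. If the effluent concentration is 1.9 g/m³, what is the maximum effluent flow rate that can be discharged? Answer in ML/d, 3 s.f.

1.8 µg/L = 0.0018 mg/L.
25.5 µg/L = 0.0255 mg/L.
Mass balance at complete mixing: C_std·(Q_w + Q_r) = Q_w·C_e + Q_r·C_b.
Rearranging, Q_w = Q_r·(C_std − C_b)/(C_e − C_std) = 1.9·(0.0255 − 0.0018) / (1.9 − 0.0255) = 0.02402 m³/s.
= 2.076 ML/d.

2.08 ML/d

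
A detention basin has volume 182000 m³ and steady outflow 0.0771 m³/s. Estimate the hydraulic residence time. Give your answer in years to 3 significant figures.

Q = 0.0771 m³/s × 3.156e+07 s/yr = 2.433e+06 m³/yr.
Hydraulic residence time τ = V/Q = 182000/2.433e+06 = 0.0748 yr.

0.0748 yr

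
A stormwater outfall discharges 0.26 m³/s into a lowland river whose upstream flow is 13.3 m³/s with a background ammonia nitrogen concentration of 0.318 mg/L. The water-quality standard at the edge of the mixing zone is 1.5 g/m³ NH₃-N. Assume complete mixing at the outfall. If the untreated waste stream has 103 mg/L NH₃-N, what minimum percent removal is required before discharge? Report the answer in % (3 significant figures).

39.8 %

Mass balance: 1.5·13.56 = 0.26·Cₑ + 13.3·0.318.
Cₑ = (20.34 − 4.229) / 0.26 = 61.96 mg/L.
Required removal = 1 − 61.96/103 = 39.84 %.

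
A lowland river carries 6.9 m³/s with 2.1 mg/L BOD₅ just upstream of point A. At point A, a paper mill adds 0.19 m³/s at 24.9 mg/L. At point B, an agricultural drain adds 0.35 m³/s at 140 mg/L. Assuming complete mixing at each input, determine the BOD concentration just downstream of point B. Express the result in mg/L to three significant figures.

9.17 mg/L

After input A: C = (6.9·2.1 + 0.19·24.9) / 7.09 = 2.711 mg/L.
After input B: C = (7.09·2.711 + 0.35·140) / 7.44 = 9.169 mg/L.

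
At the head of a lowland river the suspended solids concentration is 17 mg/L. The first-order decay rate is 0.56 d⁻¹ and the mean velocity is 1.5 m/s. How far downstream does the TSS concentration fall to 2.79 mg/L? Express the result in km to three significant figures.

418 km

From C = C₀·e^(−kt), t = ln(C₀/C)/k = ln(17/2.79)/0.56 = 1.807/0.56 = 3.227 d.
Distance = v·t = 1.5 m/s × 2.788e+05 s = 4.182e+05 m = 418.2 km.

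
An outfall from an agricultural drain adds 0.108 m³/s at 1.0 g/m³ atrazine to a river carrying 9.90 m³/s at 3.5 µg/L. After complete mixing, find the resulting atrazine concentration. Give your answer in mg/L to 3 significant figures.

0.0143 mg/L

3.5 µg/L = 0.0035 mg/L.
By mass balance at complete mixing, C = (0.108·1 + 9.9·0.0035) / (0.108 + 9.9) = 0.1426/10.01 = 0.01425 mg/L.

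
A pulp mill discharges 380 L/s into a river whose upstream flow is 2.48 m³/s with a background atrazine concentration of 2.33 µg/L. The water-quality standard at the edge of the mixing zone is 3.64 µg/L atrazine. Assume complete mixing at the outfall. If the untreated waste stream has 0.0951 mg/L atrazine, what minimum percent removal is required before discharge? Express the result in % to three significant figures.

380 L/s = 0.38 m³/s.
2.33 µg/L = 0.00233 mg/L.
3.64 µg/L = 0.00364 mg/L.
Mass balance: 0.00364·2.86 = 0.38·Cₑ + 2.48·0.00233.
Cₑ = (0.01041 − 0.005778) / 0.38 = 0.01219 mg/L.
Required removal = 1 − 0.01219/0.0951 = 87.18 %.

87.2 %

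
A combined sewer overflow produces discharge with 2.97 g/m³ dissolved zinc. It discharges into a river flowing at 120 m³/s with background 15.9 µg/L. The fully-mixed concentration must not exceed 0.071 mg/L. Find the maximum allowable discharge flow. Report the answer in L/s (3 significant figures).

2280 L/s

15.9 µg/L = 0.0159 mg/L.
Mass balance at complete mixing: C_std·(Q_w + Q_r) = Q_w·C_e + Q_r·C_b.
Rearranging, Q_w = Q_r·(C_std − C_b)/(C_e − C_std) = 120·(0.071 − 0.0159) / (2.97 − 0.071) = 2.281 m³/s.
= 2281 L/s.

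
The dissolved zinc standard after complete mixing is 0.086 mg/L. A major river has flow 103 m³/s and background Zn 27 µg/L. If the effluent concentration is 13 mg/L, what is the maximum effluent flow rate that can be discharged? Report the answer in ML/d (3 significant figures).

40.7 ML/d

27 µg/L = 0.027 mg/L.
Mass balance at complete mixing: C_std·(Q_w + Q_r) = Q_w·C_e + Q_r·C_b.
Rearranging, Q_w = Q_r·(C_std − C_b)/(C_e − C_std) = 103·(0.086 − 0.027) / (13 − 0.086) = 0.4706 m³/s.
= 40.66 ML/d.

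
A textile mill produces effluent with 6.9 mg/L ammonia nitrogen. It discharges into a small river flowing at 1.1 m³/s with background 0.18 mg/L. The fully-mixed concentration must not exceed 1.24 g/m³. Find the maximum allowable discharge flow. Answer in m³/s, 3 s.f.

Mass balance at complete mixing: C_std·(Q_w + Q_r) = Q_w·C_e + Q_r·C_b.
Rearranging, Q_w = Q_r·(C_std − C_b)/(C_e − C_std) = 1.1·(1.24 − 0.18) / (6.9 − 1.24) = 0.206 m³/s.

0.206 m³/s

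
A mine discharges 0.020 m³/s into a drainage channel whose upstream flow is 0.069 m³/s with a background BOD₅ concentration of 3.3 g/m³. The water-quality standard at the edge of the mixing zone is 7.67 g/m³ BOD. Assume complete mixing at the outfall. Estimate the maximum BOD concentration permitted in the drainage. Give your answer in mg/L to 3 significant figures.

Mass balance: 7.67·0.089 = 0.02·Cₑ + 0.069·3.3.
Cₑ = (0.6826 − 0.2277) / 0.02 = 22.75 mg/L.

22.7 mg/L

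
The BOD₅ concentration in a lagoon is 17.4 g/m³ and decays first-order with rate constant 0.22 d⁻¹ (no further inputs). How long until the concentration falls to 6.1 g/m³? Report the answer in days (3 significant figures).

4.76 d

t = ln(C₀/C)/k = ln(17.4/6.1)/0.22 = 1.048/0.22 = 4.764 d.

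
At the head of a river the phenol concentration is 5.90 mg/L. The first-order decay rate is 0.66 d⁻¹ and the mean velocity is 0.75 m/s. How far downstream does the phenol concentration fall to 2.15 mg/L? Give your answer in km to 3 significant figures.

99.1 km

From C = C₀·e^(−kt), t = ln(C₀/C)/k = ln(5.90/2.15)/0.66 = 1.009/0.66 = 1.53 d.
Distance = v·t = 0.75 m/s × 1.322e+05 s = 9.911e+04 m = 99.11 km.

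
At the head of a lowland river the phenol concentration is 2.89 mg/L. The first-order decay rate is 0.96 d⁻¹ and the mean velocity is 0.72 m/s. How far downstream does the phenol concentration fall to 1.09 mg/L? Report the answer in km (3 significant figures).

From C = C₀·e^(−kt), t = ln(C₀/C)/k = ln(2.89/1.09)/0.96 = 0.9751/0.96 = 1.016 d.
Distance = v·t = 0.72 m/s × 8.776e+04 s = 6.319e+04 m = 63.19 km.

63.2 km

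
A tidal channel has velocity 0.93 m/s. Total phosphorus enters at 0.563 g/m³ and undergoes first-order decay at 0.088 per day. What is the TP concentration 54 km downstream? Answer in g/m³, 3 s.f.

Travel time t = 54 km / 0.93 m/s = 5.4e+04/0.93 = 5.806e+04 s = 0.672 d.
First-order decay: C = 0.563·exp(−0.088·0.672) = 0.563·0.9426 = 0.5307 g/m³.

0.531 g/m³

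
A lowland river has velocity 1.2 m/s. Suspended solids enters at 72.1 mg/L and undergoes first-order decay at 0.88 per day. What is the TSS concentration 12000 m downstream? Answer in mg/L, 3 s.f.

65.1 mg/L

Travel time t = 12000 m / 1.2 m/s = 1.2e+04/1.2 = 1e+04 s = 0.1157 d.
First-order decay: C = 72.1·exp(−0.88·0.1157) = 72.1·0.9032 = 65.12 mg/L.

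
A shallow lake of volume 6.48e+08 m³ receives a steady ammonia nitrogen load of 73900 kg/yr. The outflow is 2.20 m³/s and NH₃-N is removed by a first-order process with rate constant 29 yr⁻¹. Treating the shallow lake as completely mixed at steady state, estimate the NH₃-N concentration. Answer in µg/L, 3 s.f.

Outflow Q = 2.20 m³/s × 3.156e+07 s/yr = 6.943e+07 m³/yr.
Steady-state CSTR mass balance: W = Q·C + k·V·C, so C = W/(Q + kV).
Q + kV = 6.943e+07 + 29·6.48e+08 = 1.886e+10 m³/yr.
C = 73900/1.886e+10 = 3.918e-06 kg/m³ = 0.003918 mg/L = 3.918 µg/L.

3.92 µg/L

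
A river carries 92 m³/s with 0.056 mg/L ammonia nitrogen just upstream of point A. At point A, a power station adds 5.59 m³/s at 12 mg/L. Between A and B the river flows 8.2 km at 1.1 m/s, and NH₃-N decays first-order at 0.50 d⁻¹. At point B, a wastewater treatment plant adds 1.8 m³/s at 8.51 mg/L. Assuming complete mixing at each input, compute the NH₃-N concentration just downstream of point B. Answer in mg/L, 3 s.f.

After input A: C = (92·0.056 + 5.59·12) / 97.59 = 0.7402 mg/L.
Over the 8.2 km reach to input B (t = 7455 s = 0.08628 d), decay gives C = 0.7402·exp(−0.50·0.08628) = 0.7089 mg/L.
After input B: C = (97.59·0.7089 + 1.8·8.51) / 99.39 = 0.8502 mg/L.

0.850 mg/L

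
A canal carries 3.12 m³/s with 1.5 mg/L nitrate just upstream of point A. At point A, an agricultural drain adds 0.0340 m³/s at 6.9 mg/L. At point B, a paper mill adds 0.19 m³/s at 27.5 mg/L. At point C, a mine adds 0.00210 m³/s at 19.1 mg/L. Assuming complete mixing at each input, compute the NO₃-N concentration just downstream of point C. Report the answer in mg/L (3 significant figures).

3.04 mg/L

After input A: C = (3.12·1.5 + 0.034·6.9) / 3.154 = 1.558 mg/L.
After input B: C = (3.154·1.558 + 0.19·27.5) / 3.344 = 3.032 mg/L.
After input C: C = (3.344·3.032 + 0.0021·19.1) / 3.346 = 3.042 mg/L.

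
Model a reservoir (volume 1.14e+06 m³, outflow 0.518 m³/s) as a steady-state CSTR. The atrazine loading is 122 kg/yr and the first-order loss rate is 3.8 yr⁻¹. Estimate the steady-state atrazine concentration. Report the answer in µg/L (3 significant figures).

5.90 µg/L

Outflow Q = 0.518 m³/s × 3.156e+07 s/yr = 1.635e+07 m³/yr.
Steady-state CSTR mass balance: W = Q·C + k·V·C, so C = W/(Q + kV).
Q + kV = 1.635e+07 + 3.8·1.14e+06 = 2.068e+07 m³/yr.
C = 122/2.068e+07 = 5.9e-06 kg/m³ = 0.0059 mg/L = 5.9 µg/L.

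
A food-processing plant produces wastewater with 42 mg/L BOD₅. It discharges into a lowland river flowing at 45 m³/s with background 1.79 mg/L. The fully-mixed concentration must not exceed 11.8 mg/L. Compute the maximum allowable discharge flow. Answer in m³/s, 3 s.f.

Mass balance at complete mixing: C_std·(Q_w + Q_r) = Q_w·C_e + Q_r·C_b.
Rearranging, Q_w = Q_r·(C_std − C_b)/(C_e − C_std) = 45·(11.8 − 1.79) / (42 − 11.8) = 14.92 m³/s.

14.9 m³/s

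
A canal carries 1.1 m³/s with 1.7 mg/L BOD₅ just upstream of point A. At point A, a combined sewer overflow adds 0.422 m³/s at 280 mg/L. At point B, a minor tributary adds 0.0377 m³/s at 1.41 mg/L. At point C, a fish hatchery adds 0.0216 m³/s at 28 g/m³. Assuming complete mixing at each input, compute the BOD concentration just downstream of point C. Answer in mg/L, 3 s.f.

After input A: C = (1.1·1.7 + 0.422·280) / 1.522 = 78.86 mg/L.
After input B: C = (1.522·78.86 + 0.0377·1.41) / 1.56 = 76.99 mg/L.
After input C: C = (1.56·76.99 + 0.0216·28) / 1.581 = 76.32 mg/L.

76.3 mg/L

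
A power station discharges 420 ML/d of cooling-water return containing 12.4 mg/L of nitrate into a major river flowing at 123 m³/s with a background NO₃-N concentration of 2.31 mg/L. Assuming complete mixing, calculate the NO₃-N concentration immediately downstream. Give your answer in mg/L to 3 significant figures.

2.69 mg/L

420 ML/d = 4.861 m³/s.
Flow-weighted mixing gives C = (4.861·12.4 + 123·2.31) / (4.861 + 123) = 344.4/127.9 = 2.694 mg/L.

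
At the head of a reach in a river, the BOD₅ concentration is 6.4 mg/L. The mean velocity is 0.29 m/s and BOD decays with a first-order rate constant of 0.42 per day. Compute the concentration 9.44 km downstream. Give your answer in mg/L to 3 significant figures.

Travel time t = 9.44 km / 0.29 m/s = 9440/0.29 = 3.255e+04 s = 0.3768 d.
First-order decay: C = 6.4·exp(−0.42·0.3768) = 6.4·0.8536 = 5.463 mg/L.

5.46 mg/L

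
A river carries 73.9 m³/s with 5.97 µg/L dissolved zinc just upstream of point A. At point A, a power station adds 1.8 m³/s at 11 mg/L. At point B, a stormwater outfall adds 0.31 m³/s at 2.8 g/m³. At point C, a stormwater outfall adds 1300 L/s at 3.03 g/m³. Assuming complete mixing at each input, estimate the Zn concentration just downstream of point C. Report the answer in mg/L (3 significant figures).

5.97 µg/L = 0.00597 mg/L.
After input A: C = (73.9·0.00597 + 1.8·11) / 75.7 = 0.2674 mg/L.
After input B: C = (75.7·0.2674 + 0.31·2.8) / 76.01 = 0.2777 mg/L.
1300 L/s = 1.3 m³/s.
After input C: C = (76.01·0.2777 + 1.3·3.03) / 77.31 = 0.324 mg/L.

0.324 mg/L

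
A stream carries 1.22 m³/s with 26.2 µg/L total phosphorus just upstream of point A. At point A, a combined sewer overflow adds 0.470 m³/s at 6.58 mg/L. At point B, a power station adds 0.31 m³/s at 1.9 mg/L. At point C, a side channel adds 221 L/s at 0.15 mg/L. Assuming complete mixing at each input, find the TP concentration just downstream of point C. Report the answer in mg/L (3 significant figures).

1.69 mg/L

26.2 µg/L = 0.0262 mg/L.
After input A: C = (1.22·0.0262 + 0.47·6.58) / 1.69 = 1.849 mg/L.
After input B: C = (1.69·1.849 + 0.31·1.9) / 2 = 1.857 mg/L.
221 L/s = 0.221 m³/s.
After input C: C = (2·1.857 + 0.221·0.15) / 2.221 = 1.687 mg/L.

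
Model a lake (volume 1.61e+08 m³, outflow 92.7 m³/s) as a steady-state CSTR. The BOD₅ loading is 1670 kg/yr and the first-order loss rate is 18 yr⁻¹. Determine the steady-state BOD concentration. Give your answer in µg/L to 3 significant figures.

Outflow Q = 92.7 m³/s × 3.156e+07 s/yr = 2.925e+09 m³/yr.
Steady-state CSTR mass balance: W = Q·C + k·V·C, so C = W/(Q + kV).
Q + kV = 2.925e+09 + 18·1.61e+08 = 5.823e+09 m³/yr.
C = 1670/5.823e+09 = 2.868e-07 kg/m³ = 0.0002868 mg/L = 0.2868 µg/L.

0.287 µg/L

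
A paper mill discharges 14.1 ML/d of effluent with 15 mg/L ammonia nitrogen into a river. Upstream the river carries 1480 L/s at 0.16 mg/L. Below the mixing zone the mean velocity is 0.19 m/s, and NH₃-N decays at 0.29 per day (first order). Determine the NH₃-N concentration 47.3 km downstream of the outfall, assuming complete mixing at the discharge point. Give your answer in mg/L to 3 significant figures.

0.708 mg/L

14.1 ML/d = 0.1632 m³/s.
1480 L/s = 1.48 m³/s.
After complete mixing, C₀ = (0.1632·15 + 1.48·0.16) / 1.643 = 1.634 mg/L.
Travel time t = 4.73e+04 m / 0.19 m/s = 2.489e+05 s = 2.881 d.
C = 1.634·exp(−0.29·2.881) = 1.634·0.4336 = 0.7085 mg/L.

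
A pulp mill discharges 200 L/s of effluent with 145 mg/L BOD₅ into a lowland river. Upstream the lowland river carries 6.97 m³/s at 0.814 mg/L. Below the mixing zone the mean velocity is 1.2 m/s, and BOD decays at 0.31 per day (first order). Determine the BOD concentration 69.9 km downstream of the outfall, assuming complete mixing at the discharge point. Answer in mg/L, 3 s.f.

200 L/s = 0.2 m³/s.
After complete mixing, C₀ = (0.2·145 + 6.97·0.814) / 7.17 = 4.836 mg/L.
Travel time t = 6.99e+04 m / 1.2 m/s = 5.825e+04 s = 0.6742 d.
C = 4.836·exp(−0.31·0.6742) = 4.836·0.8114 = 3.924 mg/L.

3.92 mg/L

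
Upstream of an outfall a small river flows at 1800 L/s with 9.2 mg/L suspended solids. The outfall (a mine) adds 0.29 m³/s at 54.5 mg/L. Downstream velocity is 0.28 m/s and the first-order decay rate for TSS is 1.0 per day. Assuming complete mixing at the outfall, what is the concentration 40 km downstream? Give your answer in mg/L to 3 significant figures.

2.96 mg/L

1800 L/s = 1.8 m³/s.
After complete mixing, C₀ = (0.29·54.5 + 1.8·9.2) / 2.09 = 15.49 mg/L.
Travel time t = 4e+04 m / 0.28 m/s = 1.429e+05 s = 1.653 d.
C = 15.49·exp(−1.0·1.653) = 15.49·0.1914 = 2.964 mg/L.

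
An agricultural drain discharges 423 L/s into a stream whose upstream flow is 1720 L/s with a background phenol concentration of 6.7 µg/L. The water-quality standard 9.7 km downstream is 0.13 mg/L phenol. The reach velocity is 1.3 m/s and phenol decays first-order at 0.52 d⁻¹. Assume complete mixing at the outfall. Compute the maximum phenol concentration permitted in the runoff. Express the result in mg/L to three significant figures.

423 L/s = 0.423 m³/s.
1720 L/s = 1.72 m³/s.
6.7 µg/L = 0.0067 mg/L.
Travel time to the compliance point: t = 9700/1.3 = 7462 s = 0.08636 d; decay factor exp(−0.52·0.08636) = 0.9561.
So the concentration just after mixing may be at most 0.13/0.9561 = 0.136 mg/L.
Mass balance: 0.136·2.143 = 0.423·Cₑ + 1.72·0.0067.
Cₑ = (0.2914 − 0.01152) / 0.423 = 0.6616 mg/L.

0.662 mg/L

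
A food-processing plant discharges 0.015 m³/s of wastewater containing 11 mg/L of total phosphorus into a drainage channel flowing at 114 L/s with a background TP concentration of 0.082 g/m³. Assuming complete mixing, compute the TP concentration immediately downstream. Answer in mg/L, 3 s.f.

1.35 mg/L

114 L/s = 0.114 m³/s.
Flow-weighted mixing gives C = (0.015·11 + 0.114·0.082) / (0.015 + 0.114) = 0.1743/0.129 = 1.352 mg/L.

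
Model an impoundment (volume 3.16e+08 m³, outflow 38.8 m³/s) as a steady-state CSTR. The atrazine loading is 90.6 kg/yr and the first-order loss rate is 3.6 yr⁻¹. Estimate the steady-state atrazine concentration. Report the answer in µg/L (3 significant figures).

0.0384 µg/L

Outflow Q = 38.8 m³/s × 3.156e+07 s/yr = 1.224e+09 m³/yr.
Steady-state CSTR mass balance: W = Q·C + k·V·C, so C = W/(Q + kV).
Q + kV = 1.224e+09 + 3.6·3.16e+08 = 2.362e+09 m³/yr.
C = 90.6/2.362e+09 = 3.836e-08 kg/m³ = 3.836e-05 mg/L = 0.03836 µg/L.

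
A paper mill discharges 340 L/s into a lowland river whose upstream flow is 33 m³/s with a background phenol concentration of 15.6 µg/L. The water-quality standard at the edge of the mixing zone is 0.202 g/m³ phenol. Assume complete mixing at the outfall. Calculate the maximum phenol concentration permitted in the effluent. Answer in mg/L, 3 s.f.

340 L/s = 0.34 m³/s.
15.6 µg/L = 0.0156 mg/L.
Mass balance: 0.202·33.34 = 0.34·Cₑ + 33·0.0156.
Cₑ = (6.735 − 0.5148) / 0.34 = 18.29 mg/L.

18.3 mg/L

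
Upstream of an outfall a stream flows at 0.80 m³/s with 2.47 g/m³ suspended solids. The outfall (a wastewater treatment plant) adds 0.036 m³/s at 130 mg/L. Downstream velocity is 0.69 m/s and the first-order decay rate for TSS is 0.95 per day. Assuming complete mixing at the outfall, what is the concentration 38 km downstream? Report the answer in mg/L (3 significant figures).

4.35 mg/L

After complete mixing, C₀ = (0.036·130 + 0.8·2.47) / 0.836 = 7.962 mg/L.
Travel time t = 3.8e+04 m / 0.69 m/s = 5.507e+04 s = 0.6374 d.
C = 7.962·exp(−0.95·0.6374) = 7.962·0.5458 = 4.345 mg/L.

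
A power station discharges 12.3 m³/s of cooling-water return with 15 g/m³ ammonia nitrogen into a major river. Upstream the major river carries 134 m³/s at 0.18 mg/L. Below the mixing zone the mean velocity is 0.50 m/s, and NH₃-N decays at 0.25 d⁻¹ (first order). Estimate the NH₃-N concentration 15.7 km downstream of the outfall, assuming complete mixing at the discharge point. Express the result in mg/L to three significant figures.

1.30 mg/L

After complete mixing, C₀ = (12.3·15 + 134·0.18) / 146.3 = 1.426 mg/L.
Travel time t = 1.57e+04 m / 0.50 m/s = 3.14e+04 s = 0.3634 d.
C = 1.426·exp(−0.25·0.3634) = 1.426·0.9131 = 1.302 mg/L.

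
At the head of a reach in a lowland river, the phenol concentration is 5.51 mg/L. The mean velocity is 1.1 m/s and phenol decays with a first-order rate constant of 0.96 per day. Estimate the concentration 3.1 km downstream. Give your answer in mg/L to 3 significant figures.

Travel time t = 3.1 km / 1.1 m/s = 3100/1.1 = 2818 s = 0.03262 d.
First-order decay: C = 5.51·exp(−0.96·0.03262) = 5.51·0.9692 = 5.34 mg/L.

5.34 mg/L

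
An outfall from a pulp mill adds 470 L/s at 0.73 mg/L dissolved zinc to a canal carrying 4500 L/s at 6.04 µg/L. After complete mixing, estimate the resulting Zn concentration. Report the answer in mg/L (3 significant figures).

470 L/s = 0.47 m³/s.
4500 L/s = 4.5 m³/s.
6.04 µg/L = 0.00604 mg/L.
By mass balance at complete mixing, C = (0.47·0.73 + 4.5·0.00604) / (0.47 + 4.5) = 0.3703/4.97 = 0.0745 mg/L.

0.0745 mg/L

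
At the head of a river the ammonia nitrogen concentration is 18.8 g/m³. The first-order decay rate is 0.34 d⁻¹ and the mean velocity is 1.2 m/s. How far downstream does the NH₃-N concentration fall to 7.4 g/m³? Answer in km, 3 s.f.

From C = C₀·e^(−kt), t = ln(C₀/C)/k = ln(18.8/7.4)/0.34 = 0.9324/0.34 = 2.742 d.
Distance = v·t = 1.2 m/s × 2.369e+05 s = 2.843e+05 m = 284.3 km.

284 km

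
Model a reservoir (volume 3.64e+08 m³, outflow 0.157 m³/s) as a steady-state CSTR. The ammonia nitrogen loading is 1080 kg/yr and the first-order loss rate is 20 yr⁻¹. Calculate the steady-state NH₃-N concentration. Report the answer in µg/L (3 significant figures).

0.148 µg/L

Outflow Q = 0.157 m³/s × 3.156e+07 s/yr = 4.955e+06 m³/yr.
Steady-state CSTR mass balance: W = Q·C + k·V·C, so C = W/(Q + kV).
Q + kV = 4.955e+06 + 20·3.64e+08 = 7.285e+09 m³/yr.
C = 1080/7.285e+09 = 1.483e-07 kg/m³ = 0.0001483 mg/L = 0.1483 µg/L.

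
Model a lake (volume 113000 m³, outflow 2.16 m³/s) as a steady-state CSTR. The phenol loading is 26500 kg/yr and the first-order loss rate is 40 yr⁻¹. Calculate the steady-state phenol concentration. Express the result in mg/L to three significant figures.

0.365 mg/L

Outflow Q = 2.16 m³/s × 3.156e+07 s/yr = 6.816e+07 m³/yr.
Steady-state CSTR mass balance: W = Q·C + k·V·C, so C = W/(Q + kV).
Q + kV = 6.816e+07 + 40·113000 = 7.268e+07 m³/yr.
C = 26500/7.268e+07 = 0.0003646 kg/m³ = 0.3646 mg/L.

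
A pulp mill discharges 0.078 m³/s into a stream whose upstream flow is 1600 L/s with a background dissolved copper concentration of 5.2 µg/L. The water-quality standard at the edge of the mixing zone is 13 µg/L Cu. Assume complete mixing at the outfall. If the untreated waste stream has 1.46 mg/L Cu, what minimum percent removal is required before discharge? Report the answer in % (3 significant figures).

88.2 %

1600 L/s = 1.6 m³/s.
5.2 µg/L = 0.0052 mg/L.
13 µg/L = 0.013 mg/L.
Mass balance: 0.013·1.678 = 0.078·Cₑ + 1.6·0.0052.
Cₑ = (0.02181 − 0.00832) / 0.078 = 0.173 mg/L.
Required removal = 1 − 0.173/1.46 = 88.15 %.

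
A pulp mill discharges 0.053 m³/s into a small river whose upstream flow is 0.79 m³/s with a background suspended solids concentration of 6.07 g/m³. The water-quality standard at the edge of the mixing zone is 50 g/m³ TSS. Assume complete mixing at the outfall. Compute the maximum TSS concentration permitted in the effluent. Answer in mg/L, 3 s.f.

Mass balance: 50·0.843 = 0.053·Cₑ + 0.79·6.07.
Cₑ = (42.15 − 4.795) / 0.053 = 704.8 mg/L.

705 mg/L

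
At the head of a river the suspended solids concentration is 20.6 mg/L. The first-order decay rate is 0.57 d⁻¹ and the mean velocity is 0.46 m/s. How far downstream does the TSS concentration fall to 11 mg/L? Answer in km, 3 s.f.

43.7 km

From C = C₀·e^(−kt), t = ln(C₀/C)/k = ln(20.6/11)/0.57 = 0.6274/0.57 = 1.101 d.
Distance = v·t = 0.46 m/s × 9.51e+04 s = 4.375e+04 m = 43.75 km.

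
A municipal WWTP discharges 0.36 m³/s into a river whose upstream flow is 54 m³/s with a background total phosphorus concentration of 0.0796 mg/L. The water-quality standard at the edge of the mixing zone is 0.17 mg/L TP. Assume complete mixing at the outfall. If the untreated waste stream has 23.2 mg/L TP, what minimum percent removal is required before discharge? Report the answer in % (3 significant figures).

Mass balance: 0.17·54.36 = 0.36·Cₑ + 54·0.0796.
Cₑ = (9.241 − 4.298) / 0.36 = 13.73 mg/L.
Required removal = 1 − 13.73/23.2 = 40.82 %.

40.8 %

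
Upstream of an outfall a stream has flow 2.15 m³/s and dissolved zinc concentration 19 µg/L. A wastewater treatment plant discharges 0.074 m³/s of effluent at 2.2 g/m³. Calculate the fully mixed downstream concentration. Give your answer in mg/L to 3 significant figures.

0.0916 mg/L

19 µg/L = 0.019 mg/L.
Flow-weighted mixing gives C = (0.074·2.2 + 2.15·0.019) / (0.074 + 2.15) = 0.2036/2.224 = 0.09157 mg/L.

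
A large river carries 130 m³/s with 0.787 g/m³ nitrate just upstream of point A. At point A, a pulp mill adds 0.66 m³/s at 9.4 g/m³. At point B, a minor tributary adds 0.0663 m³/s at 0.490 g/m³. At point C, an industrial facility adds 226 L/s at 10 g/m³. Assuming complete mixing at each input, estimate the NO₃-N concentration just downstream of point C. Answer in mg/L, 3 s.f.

After input A: C = (130·0.787 + 0.66·9.4) / 130.7 = 0.8305 mg/L.
After input B: C = (130.7·0.8305 + 0.0663·0.49) / 130.7 = 0.8303 mg/L.
226 L/s = 0.226 m³/s.
After input C: C = (130.7·0.8303 + 0.226·10) / 131 = 0.8462 mg/L.

0.846 mg/L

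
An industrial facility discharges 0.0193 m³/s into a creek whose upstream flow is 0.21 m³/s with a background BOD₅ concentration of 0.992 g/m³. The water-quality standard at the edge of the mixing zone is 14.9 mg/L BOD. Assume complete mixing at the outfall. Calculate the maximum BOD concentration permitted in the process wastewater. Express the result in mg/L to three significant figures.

166 mg/L

Mass balance: 14.9·0.2293 = 0.0193·Cₑ + 0.21·0.992.
Cₑ = (3.417 − 0.2083) / 0.0193 = 166.2 mg/L.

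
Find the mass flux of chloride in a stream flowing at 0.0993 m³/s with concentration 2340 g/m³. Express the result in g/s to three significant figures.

Mass flux = Q·C = 0.0993 m³/s × 2340 g/m³ = 232.4 g/s.

232 g/s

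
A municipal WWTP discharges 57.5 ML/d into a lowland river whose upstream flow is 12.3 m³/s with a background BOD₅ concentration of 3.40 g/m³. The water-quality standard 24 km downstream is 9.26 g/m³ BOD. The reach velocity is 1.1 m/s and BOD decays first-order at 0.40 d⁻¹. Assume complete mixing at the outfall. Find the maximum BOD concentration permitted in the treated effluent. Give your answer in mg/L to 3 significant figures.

137 mg/L

57.5 ML/d = 0.6655 m³/s.
Travel time to the compliance point: t = 2.4e+04/1.1 = 2.182e+04 s = 0.2525 d; decay factor exp(−0.40·0.2525) = 0.9039.
So the concentration just after mixing may be at most 9.26/0.9039 = 10.24 mg/L.
Mass balance: 10.24·12.97 = 0.6655·Cₑ + 12.3·3.4.
Cₑ = (132.8 − 41.82) / 0.6655 = 136.7 mg/L.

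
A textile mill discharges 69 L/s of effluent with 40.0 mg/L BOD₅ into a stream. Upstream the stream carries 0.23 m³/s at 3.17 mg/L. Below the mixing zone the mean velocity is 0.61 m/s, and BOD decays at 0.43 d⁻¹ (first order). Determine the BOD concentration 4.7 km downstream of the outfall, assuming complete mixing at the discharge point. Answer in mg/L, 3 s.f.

11.2 mg/L

69 L/s = 0.069 m³/s.
After complete mixing, C₀ = (0.069·40 + 0.23·3.17) / 0.299 = 11.67 mg/L.
Travel time t = 4700 m / 0.61 m/s = 7705 s = 0.08918 d.
C = 11.67·exp(−0.43·0.08918) = 11.67·0.9624 = 11.23 mg/L.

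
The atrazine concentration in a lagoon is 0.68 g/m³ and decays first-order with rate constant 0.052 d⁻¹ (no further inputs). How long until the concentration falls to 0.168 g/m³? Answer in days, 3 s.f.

t = ln(C₀/C)/k = ln(0.68/0.168)/0.052 = 1.398/0.052 = 26.89 d.

26.9 d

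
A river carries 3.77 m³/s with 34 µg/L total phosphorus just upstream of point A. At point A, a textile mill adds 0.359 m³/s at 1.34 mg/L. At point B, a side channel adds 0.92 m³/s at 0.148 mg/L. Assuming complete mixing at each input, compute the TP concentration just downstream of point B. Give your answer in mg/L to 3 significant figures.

34 µg/L = 0.034 mg/L.
After input A: C = (3.77·0.034 + 0.359·1.34) / 4.129 = 0.1476 mg/L.
After input B: C = (4.129·0.1476 + 0.92·0.148) / 5.049 = 0.1476 mg/L.

0.148 mg/L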